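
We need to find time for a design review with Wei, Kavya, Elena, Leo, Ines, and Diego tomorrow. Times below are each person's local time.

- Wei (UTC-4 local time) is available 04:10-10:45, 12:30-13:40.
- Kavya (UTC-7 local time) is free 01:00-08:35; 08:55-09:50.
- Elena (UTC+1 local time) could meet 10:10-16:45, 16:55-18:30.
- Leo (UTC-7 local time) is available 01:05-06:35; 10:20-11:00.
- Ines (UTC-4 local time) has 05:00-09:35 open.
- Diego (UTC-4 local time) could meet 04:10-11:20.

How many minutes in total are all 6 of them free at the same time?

Wei in UTC: 08:10-14:45, 16:30-17:40 (add 4h to convert from UTC-4).
Kavya in UTC: 08:00-15:35, 15:55-16:50 (add 7h to convert from UTC-7).
Elena in UTC: 09:10-15:45, 15:55-17:30 (subtract 1h to convert from UTC+1).
Leo in UTC: 08:05-13:35, 17:20-18:00 (add 7h to convert from UTC-7).
Ines in UTC: 09:00-13:35 (add 4h to convert from UTC-4).
Diego in UTC: 08:10-15:20 (add 4h to convert from UTC-4).
Wei ∩ Kavya: 08:10-14:45, 16:30-16:50.
Wei ∩ Kavya ∩ Elena: 09:10-14:45, 16:30-16:50.
Wei ∩ Kavya ∩ Elena ∩ Leo: 09:10-13:35.
Wei ∩ Kavya ∩ Elena ∩ Leo ∩ Ines: 09:10-13:35.
Wei ∩ Kavya ∩ Elena ∩ Leo ∩ Ines ∩ Diego: 09:10-13:35.
That's a single block of 265 minutes.

265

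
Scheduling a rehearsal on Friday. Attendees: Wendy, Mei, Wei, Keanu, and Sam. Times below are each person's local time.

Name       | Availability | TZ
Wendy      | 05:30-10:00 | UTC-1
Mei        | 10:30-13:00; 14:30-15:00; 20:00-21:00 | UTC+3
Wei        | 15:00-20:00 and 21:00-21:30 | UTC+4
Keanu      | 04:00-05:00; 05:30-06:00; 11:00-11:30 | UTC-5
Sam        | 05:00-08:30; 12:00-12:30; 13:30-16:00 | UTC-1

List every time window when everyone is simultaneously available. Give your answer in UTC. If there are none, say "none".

none

Wendy in UTC: 06:30-11:00 (add 1h to convert from UTC-1).
Mei in UTC: 07:30-10:00, 11:30-12:00, 17:00-18:00 (subtract 3h to convert from UTC+3).
Wei in UTC: 11:00-16:00, 17:00-17:30 (subtract 4h to convert from UTC+4).
Keanu in UTC: 09:00-10:00, 10:30-11:00, 16:00-16:30 (add 5h to convert from UTC-5).
Sam in UTC: 06:00-09:30, 13:00-13:30, 14:30-17:00 (add 1h to convert from UTC-1).
Wendy ∩ Mei: 07:30-10:00.
Wendy ∩ Mei ∩ Wei: ∅.
Wendy ∩ Mei ∩ Wei ∩ Keanu: ∅.
Wendy ∩ Mei ∩ Wei ∩ Keanu ∩ Sam: ∅.
There is no time when everyone is free.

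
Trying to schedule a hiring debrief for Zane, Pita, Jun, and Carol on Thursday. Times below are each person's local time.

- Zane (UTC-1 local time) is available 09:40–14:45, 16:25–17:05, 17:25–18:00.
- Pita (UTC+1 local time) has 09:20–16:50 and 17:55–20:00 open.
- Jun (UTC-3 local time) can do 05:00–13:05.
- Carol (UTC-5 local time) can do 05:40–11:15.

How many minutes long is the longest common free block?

305

Zane in UTC: 10:40-15:45, 17:25-18:05, 18:25-19:00 (add 1h to convert from UTC-1).
Pita in UTC: 08:20-15:50, 16:55-19:00 (subtract 1h to convert from UTC+1).
Jun in UTC: 08:00-16:05 (add 3h to convert from UTC-3).
Carol in UTC: 10:40-16:15 (add 5h to convert from UTC-5).
Zane ∩ Pita: 10:40-15:45, 17:25-18:05, 18:25-19:00.
Zane ∩ Pita ∩ Jun: 10:40-15:45.
Zane ∩ Pita ∩ Jun ∩ Carol: 10:40-15:45.
The longest is 10:40-15:45 at 305 minutes.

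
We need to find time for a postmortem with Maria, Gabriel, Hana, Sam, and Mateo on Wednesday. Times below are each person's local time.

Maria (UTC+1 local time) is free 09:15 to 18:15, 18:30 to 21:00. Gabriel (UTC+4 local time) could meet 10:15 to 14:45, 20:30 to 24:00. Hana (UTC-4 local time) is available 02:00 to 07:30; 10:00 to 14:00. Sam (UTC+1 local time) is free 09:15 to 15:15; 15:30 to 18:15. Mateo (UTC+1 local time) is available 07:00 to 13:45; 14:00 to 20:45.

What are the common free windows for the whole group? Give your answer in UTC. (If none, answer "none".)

Maria in UTC: 08:15-17:15, 17:30-20:00 (subtract 1h to convert from UTC+1).
Gabriel in UTC: 06:15-10:45, 16:30-20:00 (subtract 4h to convert from UTC+4).
Hana in UTC: 06:00-11:30, 14:00-18:00 (add 4h to convert from UTC-4).
Sam in UTC: 08:15-14:15, 14:30-17:15 (subtract 1h to convert from UTC+1).
Mateo in UTC: 06:00-12:45, 13:00-19:45 (subtract 1h to convert from UTC+1).
Maria ∩ Gabriel: 08:15-10:45, 16:30-17:15, 17:30-20:00.
Maria ∩ Gabriel ∩ Hana: 08:15-10:45, 16:30-17:15, 17:30-18:00.
Maria ∩ Gabriel ∩ Hana ∩ Sam: 08:15-10:45, 16:30-17:15.
Maria ∩ Gabriel ∩ Hana ∩ Sam ∩ Mateo: 08:15-10:45, 16:30-17:15.

08:15-10:45, 16:30-17:15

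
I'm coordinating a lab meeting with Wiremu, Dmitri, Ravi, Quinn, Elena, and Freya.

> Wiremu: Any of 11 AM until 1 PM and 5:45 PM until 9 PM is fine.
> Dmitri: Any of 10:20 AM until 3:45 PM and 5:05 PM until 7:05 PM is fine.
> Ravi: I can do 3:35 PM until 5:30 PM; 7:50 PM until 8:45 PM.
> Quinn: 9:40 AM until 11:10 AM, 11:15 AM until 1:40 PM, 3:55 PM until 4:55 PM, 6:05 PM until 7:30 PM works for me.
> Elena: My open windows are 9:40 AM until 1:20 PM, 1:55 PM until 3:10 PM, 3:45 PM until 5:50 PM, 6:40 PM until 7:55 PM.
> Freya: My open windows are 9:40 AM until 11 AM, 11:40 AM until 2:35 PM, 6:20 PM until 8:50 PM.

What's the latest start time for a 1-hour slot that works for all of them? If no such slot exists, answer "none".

Wiremu ∩ Dmitri: 11:00-13:00, 17:45-19:05.
Wiremu ∩ Dmitri ∩ Ravi: ∅.
Wiremu ∩ Dmitri ∩ Ravi ∩ Quinn: ∅.
Wiremu ∩ Dmitri ∩ Ravi ∩ Quinn ∩ Elena: ∅.
Wiremu ∩ Dmitri ∩ Ravi ∩ Quinn ∩ Elena ∩ Freya: ∅.
There is no time when everyone is free.
No common window is at least 60 minutes long.

none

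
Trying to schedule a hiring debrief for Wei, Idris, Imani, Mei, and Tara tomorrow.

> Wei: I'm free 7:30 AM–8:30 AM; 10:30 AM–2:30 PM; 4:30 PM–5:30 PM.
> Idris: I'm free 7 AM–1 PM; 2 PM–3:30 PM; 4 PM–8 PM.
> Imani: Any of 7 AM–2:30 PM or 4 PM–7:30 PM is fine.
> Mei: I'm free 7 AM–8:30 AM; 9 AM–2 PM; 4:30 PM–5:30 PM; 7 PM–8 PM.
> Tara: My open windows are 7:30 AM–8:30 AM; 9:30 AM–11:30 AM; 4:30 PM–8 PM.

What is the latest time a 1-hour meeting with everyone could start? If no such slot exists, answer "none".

16:30

Wei ∩ Idris: 07:30-08:30, 10:30-13:00, 14:00-14:30, 16:30-17:30.
Wei ∩ Idris ∩ Imani: 07:30-08:30, 10:30-13:00, 14:00-14:30, 16:30-17:30.
Wei ∩ Idris ∩ Imani ∩ Mei: 07:30-08:30, 10:30-13:00, 16:30-17:30.
Wei ∩ Idris ∩ Imani ∩ Mei ∩ Tara: 07:30-08:30, 10:30-11:30, 16:30-17:30.
The last common window of at least 60 minutes is 16:30-17:30; a 60-minute meeting can start as late as 16:30 and still end by 17:30.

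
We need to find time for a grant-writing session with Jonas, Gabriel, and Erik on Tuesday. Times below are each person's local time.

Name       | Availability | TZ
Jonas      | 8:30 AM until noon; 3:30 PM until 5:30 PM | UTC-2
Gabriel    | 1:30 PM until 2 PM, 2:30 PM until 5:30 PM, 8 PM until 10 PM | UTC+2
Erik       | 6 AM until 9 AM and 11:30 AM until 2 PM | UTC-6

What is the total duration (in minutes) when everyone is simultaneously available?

Jonas in UTC: 10:30-14:00, 17:30-19:30 (add 2h to convert from UTC-2).
Gabriel in UTC: 11:30-12:00, 12:30-15:30, 18:00-20:00 (subtract 2h to convert from UTC+2).
Erik in UTC: 12:00-15:00, 17:30-20:00 (add 6h to convert from UTC-6).
Jonas ∩ Gabriel: 11:30-12:00, 12:30-14:00, 18:00-19:30.
Jonas ∩ Gabriel ∩ Erik: 12:30-14:00, 18:00-19:30.
Summing the common windows: 90 + 90 = 180 minutes.

180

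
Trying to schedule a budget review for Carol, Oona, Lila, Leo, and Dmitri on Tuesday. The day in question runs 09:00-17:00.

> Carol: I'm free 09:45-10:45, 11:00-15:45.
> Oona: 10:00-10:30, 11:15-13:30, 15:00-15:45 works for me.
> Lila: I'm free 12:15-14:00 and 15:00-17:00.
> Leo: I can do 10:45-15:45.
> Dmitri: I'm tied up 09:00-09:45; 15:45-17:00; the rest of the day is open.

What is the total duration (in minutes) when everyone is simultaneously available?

Carol free: 09:45-10:45, 11:00-15:45.
Oona free: 10:00-10:30, 11:15-13:30, 15:00-15:45.
Lila free: 12:15-14:00, 15:00-17:00.
Leo free: 10:45-15:45.
Dmitri free: 09:45-15:45 (invert busy blocks within the working day).
Carol ∩ Oona: 10:00-10:30, 11:15-13:30, 15:00-15:45.
Carol ∩ Oona ∩ Lila: 12:15-13:30, 15:00-15:45.
Carol ∩ Oona ∩ Lila ∩ Leo: 12:15-13:30, 15:00-15:45.
Carol ∩ Oona ∩ Lila ∩ Leo ∩ Dmitri: 12:15-13:30, 15:00-15:45.
So the common availability across everyone is 12:15-13:30, 15:00-15:45.
Summing the common windows: 75 + 45 = 120 minutes.

120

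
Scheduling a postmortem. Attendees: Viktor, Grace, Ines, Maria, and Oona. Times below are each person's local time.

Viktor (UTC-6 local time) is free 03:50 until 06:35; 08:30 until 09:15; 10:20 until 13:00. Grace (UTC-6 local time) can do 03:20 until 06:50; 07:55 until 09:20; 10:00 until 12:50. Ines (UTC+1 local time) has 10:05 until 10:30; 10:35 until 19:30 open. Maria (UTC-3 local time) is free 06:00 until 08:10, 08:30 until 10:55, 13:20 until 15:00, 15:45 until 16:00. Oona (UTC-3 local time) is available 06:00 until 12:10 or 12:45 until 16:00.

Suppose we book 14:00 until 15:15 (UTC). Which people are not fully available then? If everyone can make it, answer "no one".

Viktor in UTC: 09:50-12:35, 14:30-15:15, 16:20-19:00 (add 6h to convert from UTC-6).
Grace in UTC: 09:20-12:50, 13:55-15:20, 16:00-18:50 (add 6h to convert from UTC-6).
Ines in UTC: 09:05-09:30, 09:35-18:30 (subtract 1h to convert from UTC+1).
Maria in UTC: 09:00-11:10, 11:30-13:55, 16:20-18:00, 18:45-19:00 (add 3h to convert from UTC-3).
Oona in UTC: 09:00-15:10, 15:45-19:00 (add 3h to convert from UTC-3).
Viktor: not fully free for 14:00-15:15. Grace: free for 14:00-15:15. Ines: free for 14:00-15:15. Maria: not fully free for 14:00-15:15. Oona: not fully free for 14:00-15:15.

Maria, Oona, Viktor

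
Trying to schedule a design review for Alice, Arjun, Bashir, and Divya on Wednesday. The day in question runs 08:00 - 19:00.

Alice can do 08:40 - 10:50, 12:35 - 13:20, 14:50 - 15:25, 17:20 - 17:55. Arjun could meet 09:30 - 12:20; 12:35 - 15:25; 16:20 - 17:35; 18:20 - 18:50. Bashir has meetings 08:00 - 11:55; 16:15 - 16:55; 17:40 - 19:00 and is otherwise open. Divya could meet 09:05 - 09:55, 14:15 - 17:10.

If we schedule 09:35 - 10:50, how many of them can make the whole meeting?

2

Alice free: 08:40-10:50, 12:35-13:20, 14:50-15:25, 17:20-17:55.
Arjun free: 09:30-12:20, 12:35-15:25, 16:20-17:35, 18:20-18:50.
Bashir free: 11:55-16:15, 16:55-17:40 (invert busy blocks within the working day).
Divya free: 09:05-09:55, 14:15-17:10.
Alice and Arjun can make the full 09:35-10:50 slot — that's 2.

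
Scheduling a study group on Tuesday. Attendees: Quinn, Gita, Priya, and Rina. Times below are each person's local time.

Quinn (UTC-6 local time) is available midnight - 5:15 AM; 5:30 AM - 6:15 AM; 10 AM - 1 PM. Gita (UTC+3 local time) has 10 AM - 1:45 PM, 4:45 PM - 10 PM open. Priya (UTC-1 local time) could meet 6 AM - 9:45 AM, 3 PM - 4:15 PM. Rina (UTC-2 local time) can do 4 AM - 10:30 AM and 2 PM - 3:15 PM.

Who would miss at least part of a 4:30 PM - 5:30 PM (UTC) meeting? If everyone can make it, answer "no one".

Priya, Rina

Quinn in UTC: 06:00-11:15, 11:30-12:15, 16:00-19:00 (add 6h to convert from UTC-6).
Gita in UTC: 07:00-10:45, 13:45-19:00 (subtract 3h to convert from UTC+3).
Priya in UTC: 07:00-10:45, 16:00-17:15 (add 1h to convert from UTC-1).
Rina in UTC: 06:00-12:30, 16:00-17:15 (add 2h to convert from UTC-2).
Quinn: free for 16:30-17:30. Gita: free for 16:30-17:30. Priya: not fully free for 16:30-17:30. Rina: not fully free for 16:30-17:30.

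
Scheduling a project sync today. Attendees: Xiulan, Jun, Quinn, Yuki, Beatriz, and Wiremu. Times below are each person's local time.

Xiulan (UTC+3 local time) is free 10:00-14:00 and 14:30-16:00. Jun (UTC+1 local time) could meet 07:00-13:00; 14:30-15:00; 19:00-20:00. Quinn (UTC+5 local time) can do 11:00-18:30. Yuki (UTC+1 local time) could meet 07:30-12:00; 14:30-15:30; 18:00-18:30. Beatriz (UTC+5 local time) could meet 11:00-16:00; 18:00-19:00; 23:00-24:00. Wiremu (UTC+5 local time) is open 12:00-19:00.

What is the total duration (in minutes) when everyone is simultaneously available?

240

Xiulan in UTC: 07:00-11:00, 11:30-13:00 (subtract 3h to convert from UTC+3).
Jun in UTC: 06:00-12:00, 13:30-14:00, 18:00-19:00 (subtract 1h to convert from UTC+1).
Quinn in UTC: 06:00-13:30 (subtract 5h to convert from UTC+5).
Yuki in UTC: 06:30-11:00, 13:30-14:30, 17:00-17:30 (subtract 1h to convert from UTC+1).
Beatriz in UTC: 06:00-11:00, 13:00-14:00, 18:00-19:00 (subtract 5h to convert from UTC+5).
Wiremu in UTC: 07:00-14:00 (subtract 5h to convert from UTC+5).
Xiulan ∩ Jun: 07:00-11:00, 11:30-12:00.
Xiulan ∩ Jun ∩ Quinn: 07:00-11:00, 11:30-12:00.
Xiulan ∩ Jun ∩ Quinn ∩ Yuki: 07:00-11:00.
Xiulan ∩ Jun ∩ Quinn ∩ Yuki ∩ Beatriz: 07:00-11:00.
Xiulan ∩ Jun ∩ Quinn ∩ Yuki ∩ Beatriz ∩ Wiremu: 07:00-11:00.
That's a single block of 240 minutes.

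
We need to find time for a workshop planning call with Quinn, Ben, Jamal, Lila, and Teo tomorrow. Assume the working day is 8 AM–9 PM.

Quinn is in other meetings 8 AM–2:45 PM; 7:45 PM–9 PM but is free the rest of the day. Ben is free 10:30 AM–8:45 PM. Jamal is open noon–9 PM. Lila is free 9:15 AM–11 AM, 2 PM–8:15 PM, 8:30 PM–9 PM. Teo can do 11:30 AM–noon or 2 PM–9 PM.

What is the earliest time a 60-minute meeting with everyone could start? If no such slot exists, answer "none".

Quinn free: 14:45-19:45 (invert busy blocks within the working day).
Ben free: 10:30-20:45.
Jamal free: 12:00-21:00.
Lila free: 09:15-11:00, 14:00-20:15, 20:30-21:00.
Teo free: 11:30-12:00, 14:00-21:00.
Quinn ∩ Ben: 14:45-19:45.
Quinn ∩ Ben ∩ Jamal: 14:45-19:45.
Quinn ∩ Ben ∩ Jamal ∩ Lila: 14:45-19:45.
Quinn ∩ Ben ∩ Jamal ∩ Lila ∩ Teo: 14:45-19:45.
Those are the intersection windows.
The first common window of at least 60 minutes is 14:45-19:45, so the earliest start is 14:45.

14:45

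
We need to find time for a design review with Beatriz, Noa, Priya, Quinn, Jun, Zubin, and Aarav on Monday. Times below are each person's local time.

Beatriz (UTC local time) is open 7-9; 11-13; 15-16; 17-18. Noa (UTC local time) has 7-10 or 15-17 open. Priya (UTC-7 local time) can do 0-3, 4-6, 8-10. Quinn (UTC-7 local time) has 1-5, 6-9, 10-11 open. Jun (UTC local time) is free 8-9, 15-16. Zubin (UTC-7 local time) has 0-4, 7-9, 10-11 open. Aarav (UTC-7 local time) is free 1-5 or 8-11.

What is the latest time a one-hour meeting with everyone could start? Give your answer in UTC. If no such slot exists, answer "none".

15:00

Beatriz in UTC: 07:00-09:00, 11:00-13:00, 15:00-16:00, 17:00-18:00.
Noa in UTC: 07:00-10:00, 15:00-17:00.
Priya in UTC: 07:00-10:00, 11:00-13:00, 15:00-17:00 (add 7h to convert from UTC-7).
Quinn in UTC: 08:00-12:00, 13:00-16:00, 17:00-18:00 (add 7h to convert from UTC-7).
Jun in UTC: 08:00-09:00, 15:00-16:00.
Zubin in UTC: 07:00-11:00, 14:00-16:00, 17:00-18:00 (add 7h to convert from UTC-7).
Aarav in UTC: 08:00-12:00, 15:00-18:00 (add 7h to convert from UTC-7).
Beatriz ∩ Noa: 07:00-09:00, 15:00-16:00.
Beatriz ∩ Noa ∩ Priya: 07:00-09:00, 15:00-16:00.
Beatriz ∩ Noa ∩ Priya ∩ Quinn: 08:00-09:00, 15:00-16:00.
Beatriz ∩ Noa ∩ Priya ∩ Quinn ∩ Jun: 08:00-09:00, 15:00-16:00.
Beatriz ∩ Noa ∩ Priya ∩ Quinn ∩ Jun ∩ Zubin: 08:00-09:00, 15:00-16:00.
Beatriz ∩ Noa ∩ Priya ∩ Quinn ∩ Jun ∩ Zubin ∩ Aarav: 08:00-09:00, 15:00-16:00.
The last common window of at least 60 minutes is 15:00-16:00; a 60-minute meeting can start as late as 15:00 and still end by 16:00.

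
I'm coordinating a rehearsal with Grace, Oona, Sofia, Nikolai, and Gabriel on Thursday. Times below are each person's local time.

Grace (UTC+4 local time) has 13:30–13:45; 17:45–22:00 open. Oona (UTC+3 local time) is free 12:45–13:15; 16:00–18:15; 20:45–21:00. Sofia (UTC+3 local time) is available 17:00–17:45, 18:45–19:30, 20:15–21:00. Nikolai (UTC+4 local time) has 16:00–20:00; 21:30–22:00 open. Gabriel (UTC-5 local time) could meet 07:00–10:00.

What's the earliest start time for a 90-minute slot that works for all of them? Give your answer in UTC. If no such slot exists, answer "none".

Grace in UTC: 09:30-09:45, 13:45-18:00 (subtract 4h to convert from UTC+4).
Oona in UTC: 09:45-10:15, 13:00-15:15, 17:45-18:00 (subtract 3h to convert from UTC+3).
Sofia in UTC: 14:00-14:45, 15:45-16:30, 17:15-18:00 (subtract 3h to convert from UTC+3).
Nikolai in UTC: 12:00-16:00, 17:30-18:00 (subtract 4h to convert from UTC+4).
Gabriel in UTC: 12:00-15:00 (add 5h to convert from UTC-5).
Grace ∩ Oona: 13:45-15:15, 17:45-18:00.
Grace ∩ Oona ∩ Sofia: 14:00-14:45, 17:45-18:00.
Grace ∩ Oona ∩ Sofia ∩ Nikolai: 14:00-14:45, 17:45-18:00.
Grace ∩ Oona ∩ Sofia ∩ Nikolai ∩ Gabriel: 14:00-14:45.
Those are the intersection windows.
No common window is at least 90 minutes long.

none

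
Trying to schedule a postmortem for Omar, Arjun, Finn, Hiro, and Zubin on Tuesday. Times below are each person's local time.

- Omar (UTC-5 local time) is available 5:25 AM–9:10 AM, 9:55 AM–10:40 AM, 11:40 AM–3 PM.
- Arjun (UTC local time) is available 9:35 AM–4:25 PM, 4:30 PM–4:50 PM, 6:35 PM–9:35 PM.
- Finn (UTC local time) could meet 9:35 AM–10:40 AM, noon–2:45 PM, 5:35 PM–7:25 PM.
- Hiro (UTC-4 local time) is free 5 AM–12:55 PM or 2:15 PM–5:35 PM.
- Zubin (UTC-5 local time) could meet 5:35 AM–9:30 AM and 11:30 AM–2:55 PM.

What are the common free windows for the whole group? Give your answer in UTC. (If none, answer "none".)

10:35-10:40, 12:00-14:10, 18:35-19:25

Omar in UTC: 10:25-14:10, 14:55-15:40, 16:40-20:00 (add 5h to convert from UTC-5).
Arjun in UTC: 09:35-16:25, 16:30-16:50, 18:35-21:35.
Finn in UTC: 09:35-10:40, 12:00-14:45, 17:35-19:25.
Hiro in UTC: 09:00-16:55, 18:15-21:35 (add 4h to convert from UTC-4).
Zubin in UTC: 10:35-14:30, 16:30-19:55 (add 5h to convert from UTC-5).
Omar ∩ Arjun: 10:25-14:10, 14:55-15:40, 16:40-16:50, 18:35-20:00.
Omar ∩ Arjun ∩ Finn: 10:25-10:40, 12:00-14:10, 18:35-19:25.
Omar ∩ Arjun ∩ Finn ∩ Hiro: 10:25-10:40, 12:00-14:10, 18:35-19:25.
Omar ∩ Arjun ∩ Finn ∩ Hiro ∩ Zubin: 10:35-10:40, 12:00-14:10, 18:35-19:25.
So the common availability across everyone is 10:35-10:40, 12:00-14:10, 18:35-19:25.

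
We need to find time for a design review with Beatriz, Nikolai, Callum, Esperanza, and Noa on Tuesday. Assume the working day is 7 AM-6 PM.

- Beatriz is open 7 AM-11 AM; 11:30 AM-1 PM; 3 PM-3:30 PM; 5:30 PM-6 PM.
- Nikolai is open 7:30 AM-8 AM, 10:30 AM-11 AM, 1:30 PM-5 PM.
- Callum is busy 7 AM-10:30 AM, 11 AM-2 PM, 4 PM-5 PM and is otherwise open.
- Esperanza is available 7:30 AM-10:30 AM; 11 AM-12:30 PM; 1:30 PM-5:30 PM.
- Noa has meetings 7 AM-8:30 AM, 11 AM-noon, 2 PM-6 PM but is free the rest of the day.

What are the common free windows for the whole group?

none

Beatriz free: 07:00-11:00, 11:30-13:00, 15:00-15:30, 17:30-18:00.
Nikolai free: 07:30-08:00, 10:30-11:00, 13:30-17:00.
Callum free: 10:30-11:00, 14:00-16:00, 17:00-18:00 (invert busy blocks within the working day).
Esperanza free: 07:30-10:30, 11:00-12:30, 13:30-17:30.
Noa free: 08:30-11:00, 12:00-14:00 (invert busy blocks within the working day).
Beatriz ∩ Nikolai: 07:30-08:00, 10:30-11:00, 15:00-15:30.
Beatriz ∩ Nikolai ∩ Callum: 10:30-11:00, 15:00-15:30.
Beatriz ∩ Nikolai ∩ Callum ∩ Esperanza: 15:00-15:30.
Beatriz ∩ Nikolai ∩ Callum ∩ Esperanza ∩ Noa: ∅.
There is no time when everyone is free.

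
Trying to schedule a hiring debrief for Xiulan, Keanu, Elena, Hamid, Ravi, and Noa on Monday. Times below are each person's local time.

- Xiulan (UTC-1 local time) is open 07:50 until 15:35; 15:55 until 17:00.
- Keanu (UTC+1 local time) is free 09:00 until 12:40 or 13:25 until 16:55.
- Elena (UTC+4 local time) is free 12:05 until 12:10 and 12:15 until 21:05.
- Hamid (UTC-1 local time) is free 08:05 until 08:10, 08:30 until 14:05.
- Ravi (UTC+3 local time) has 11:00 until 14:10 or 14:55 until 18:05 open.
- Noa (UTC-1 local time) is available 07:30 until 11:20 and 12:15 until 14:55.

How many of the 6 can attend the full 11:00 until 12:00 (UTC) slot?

Xiulan in UTC: 08:50-16:35, 16:55-18:00 (add 1h to convert from UTC-1).
Keanu in UTC: 08:00-11:40, 12:25-15:55 (subtract 1h to convert from UTC+1).
Elena in UTC: 08:05-08:10, 08:15-17:05 (subtract 4h to convert from UTC+4).
Hamid in UTC: 09:05-09:10, 09:30-15:05 (add 1h to convert from UTC-1).
Ravi in UTC: 08:00-11:10, 11:55-15:05 (subtract 3h to convert from UTC+3).
Noa in UTC: 08:30-12:20, 13:15-15:55 (add 1h to convert from UTC-1).
Xiulan, Elena, Hamid, and Noa can make the full 11:00-12:00 slot — that's 4.

4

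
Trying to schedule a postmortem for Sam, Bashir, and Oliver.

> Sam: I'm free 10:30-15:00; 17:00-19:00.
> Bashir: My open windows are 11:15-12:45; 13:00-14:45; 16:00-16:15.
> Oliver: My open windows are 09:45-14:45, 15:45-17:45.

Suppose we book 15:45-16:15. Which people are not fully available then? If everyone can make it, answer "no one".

Bashir, Sam

Sam: not fully free for 15:45-16:15. Bashir: not fully free for 15:45-16:15. Oliver: free for 15:45-16:15.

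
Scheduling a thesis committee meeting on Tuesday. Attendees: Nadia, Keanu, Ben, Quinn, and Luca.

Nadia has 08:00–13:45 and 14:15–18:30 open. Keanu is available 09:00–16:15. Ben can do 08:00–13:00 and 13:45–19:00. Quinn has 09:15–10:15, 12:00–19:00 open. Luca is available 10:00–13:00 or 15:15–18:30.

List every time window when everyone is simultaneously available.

10:00-10:15, 12:00-13:00, 15:15-16:15

Nadia ∩ Keanu: 09:00-13:45, 14:15-16:15.
Nadia ∩ Keanu ∩ Ben: 09:00-13:00, 14:15-16:15.
Nadia ∩ Keanu ∩ Ben ∩ Quinn: 09:15-10:15, 12:00-13:00, 14:15-16:15.
Nadia ∩ Keanu ∩ Ben ∩ Quinn ∩ Luca: 10:00-10:15, 12:00-13:00, 15:15-16:15.
So the common availability across everyone is 10:00-10:15, 12:00-13:00, 15:15-16:15.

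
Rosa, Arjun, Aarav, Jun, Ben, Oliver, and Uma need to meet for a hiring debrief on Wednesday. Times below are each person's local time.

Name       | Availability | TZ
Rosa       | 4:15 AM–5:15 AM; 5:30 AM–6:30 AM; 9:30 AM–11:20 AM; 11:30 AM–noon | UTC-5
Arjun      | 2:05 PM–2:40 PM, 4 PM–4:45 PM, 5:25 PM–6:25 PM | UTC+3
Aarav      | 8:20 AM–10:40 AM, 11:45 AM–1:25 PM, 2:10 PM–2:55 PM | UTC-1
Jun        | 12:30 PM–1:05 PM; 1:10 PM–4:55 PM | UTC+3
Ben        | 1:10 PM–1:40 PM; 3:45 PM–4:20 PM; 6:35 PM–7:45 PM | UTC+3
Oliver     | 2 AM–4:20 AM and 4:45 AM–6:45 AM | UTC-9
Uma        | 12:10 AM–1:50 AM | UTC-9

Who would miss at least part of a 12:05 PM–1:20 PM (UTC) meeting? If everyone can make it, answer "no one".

Aarav, Arjun, Ben, Rosa, Uma

Rosa in UTC: 09:15-10:15, 10:30-11:30, 14:30-16:20, 16:30-17:00 (add 5h to convert from UTC-5).
Arjun in UTC: 11:05-11:40, 13:00-13:45, 14:25-15:25 (subtract 3h to convert from UTC+3).
Aarav in UTC: 09:20-11:40, 12:45-14:25, 15:10-15:55 (add 1h to convert from UTC-1).
Jun in UTC: 09:30-10:05, 10:10-13:55 (subtract 3h to convert from UTC+3).
Ben in UTC: 10:10-10:40, 12:45-13:20, 15:35-16:45 (subtract 3h to convert from UTC+3).
Oliver in UTC: 11:00-13:20, 13:45-15:45 (add 9h to convert from UTC-9).
Uma in UTC: 09:10-10:50 (add 9h to convert from UTC-9).
Rosa: not fully free for 12:05-13:20. Arjun: not fully free for 12:05-13:20. Aarav: not fully free for 12:05-13:20. Jun: free for 12:05-13:20. Ben: not fully free for 12:05-13:20. Oliver: free for 12:05-13:20. Uma: not fully free for 12:05-13:20.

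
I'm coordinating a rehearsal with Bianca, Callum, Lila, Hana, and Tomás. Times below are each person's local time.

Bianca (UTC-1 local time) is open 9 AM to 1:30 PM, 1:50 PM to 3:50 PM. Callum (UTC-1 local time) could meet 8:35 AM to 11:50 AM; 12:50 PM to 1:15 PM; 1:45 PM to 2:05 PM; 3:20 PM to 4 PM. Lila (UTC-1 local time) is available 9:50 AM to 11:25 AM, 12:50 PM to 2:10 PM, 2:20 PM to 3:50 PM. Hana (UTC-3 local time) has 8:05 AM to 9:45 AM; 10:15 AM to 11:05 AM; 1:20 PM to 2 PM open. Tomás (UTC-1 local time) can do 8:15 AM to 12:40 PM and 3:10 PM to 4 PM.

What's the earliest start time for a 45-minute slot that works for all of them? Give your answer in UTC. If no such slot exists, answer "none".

11:05

Bianca in UTC: 10:00-14:30, 14:50-16:50 (add 1h to convert from UTC-1).
Callum in UTC: 09:35-12:50, 13:50-14:15, 14:45-15:05, 16:20-17:00 (add 1h to convert from UTC-1).
Lila in UTC: 10:50-12:25, 13:50-15:10, 15:20-16:50 (add 1h to convert from UTC-1).
Hana in UTC: 11:05-12:45, 13:15-14:05, 16:20-17:00 (add 3h to convert from UTC-3).
Tomás in UTC: 09:15-13:40, 16:10-17:00 (add 1h to convert from UTC-1).
Bianca ∩ Callum: 10:00-12:50, 13:50-14:15, 14:50-15:05, 16:20-16:50.
Bianca ∩ Callum ∩ Lila: 10:50-12:25, 13:50-14:15, 14:50-15:05, 16:20-16:50.
Bianca ∩ Callum ∩ Lila ∩ Hana: 11:05-12:25, 13:50-14:05, 16:20-16:50.
Bianca ∩ Callum ∩ Lila ∩ Hana ∩ Tomás: 11:05-12:25, 16:20-16:50.
The first common window of at least 45 minutes is 11:05-12:25, so the earliest start is 11:05.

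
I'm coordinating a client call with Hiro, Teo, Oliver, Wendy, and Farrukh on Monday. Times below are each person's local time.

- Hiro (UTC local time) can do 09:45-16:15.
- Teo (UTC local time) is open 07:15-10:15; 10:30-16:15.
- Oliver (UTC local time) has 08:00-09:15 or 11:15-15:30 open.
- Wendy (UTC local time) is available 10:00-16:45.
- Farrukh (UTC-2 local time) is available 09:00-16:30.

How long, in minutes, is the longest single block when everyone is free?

255

Hiro in UTC: 09:45-16:15.
Teo in UTC: 07:15-10:15, 10:30-16:15.
Oliver in UTC: 08:00-09:15, 11:15-15:30.
Wendy in UTC: 10:00-16:45.
Farrukh in UTC: 11:00-18:30 (add 2h to convert from UTC-2).
Hiro ∩ Teo: 09:45-10:15, 10:30-16:15.
Hiro ∩ Teo ∩ Oliver: 11:15-15:30.
Hiro ∩ Teo ∩ Oliver ∩ Wendy: 11:15-15:30.
Hiro ∩ Teo ∩ Oliver ∩ Wendy ∩ Farrukh: 11:15-15:30.
The longest is 11:15-15:30 at 255 minutes.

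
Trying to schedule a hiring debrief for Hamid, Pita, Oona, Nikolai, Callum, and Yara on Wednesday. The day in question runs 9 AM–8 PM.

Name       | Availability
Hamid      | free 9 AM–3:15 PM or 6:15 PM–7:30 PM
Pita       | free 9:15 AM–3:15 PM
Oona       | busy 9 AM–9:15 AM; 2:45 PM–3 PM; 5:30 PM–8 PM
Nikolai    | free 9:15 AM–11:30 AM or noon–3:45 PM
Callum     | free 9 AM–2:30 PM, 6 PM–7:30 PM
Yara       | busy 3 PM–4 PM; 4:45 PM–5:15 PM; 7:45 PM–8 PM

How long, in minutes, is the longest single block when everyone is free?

Hamid free: 09:00-15:15, 18:15-19:30.
Pita free: 09:15-15:15.
Oona free: 09:15-14:45, 15:00-17:30 (invert busy blocks within the working day).
Nikolai free: 09:15-11:30, 12:00-15:45.
Callum free: 09:00-14:30, 18:00-19:30.
Yara free: 09:00-15:00, 16:00-16:45, 17:15-19:45 (invert busy blocks within the working day).
Hamid ∩ Pita: 09:15-15:15.
Hamid ∩ Pita ∩ Oona: 09:15-14:45, 15:00-15:15.
Hamid ∩ Pita ∩ Oona ∩ Nikolai: 09:15-11:30, 12:00-14:45, 15:00-15:15.
Hamid ∩ Pita ∩ Oona ∩ Nikolai ∩ Callum: 09:15-11:30, 12:00-14:30.
Hamid ∩ Pita ∩ Oona ∩ Nikolai ∩ Callum ∩ Yara: 09:15-11:30, 12:00-14:30.
So the common availability across everyone is 09:15-11:30, 12:00-14:30.
The longest is 12:00-14:30 at 150 minutes.

150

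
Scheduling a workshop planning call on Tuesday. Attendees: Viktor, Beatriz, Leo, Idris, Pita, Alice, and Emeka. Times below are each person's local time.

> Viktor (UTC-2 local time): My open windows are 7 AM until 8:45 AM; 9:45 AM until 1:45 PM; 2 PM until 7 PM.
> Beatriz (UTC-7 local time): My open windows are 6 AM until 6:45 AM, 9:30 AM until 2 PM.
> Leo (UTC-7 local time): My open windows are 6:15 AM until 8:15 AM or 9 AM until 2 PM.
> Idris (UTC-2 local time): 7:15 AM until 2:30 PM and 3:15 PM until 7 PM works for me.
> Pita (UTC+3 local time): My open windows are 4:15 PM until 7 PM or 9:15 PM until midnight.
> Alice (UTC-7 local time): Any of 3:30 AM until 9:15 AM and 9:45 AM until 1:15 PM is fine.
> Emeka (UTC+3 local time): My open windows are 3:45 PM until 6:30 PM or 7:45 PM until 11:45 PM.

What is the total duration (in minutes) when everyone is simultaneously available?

150

Viktor in UTC: 09:00-10:45, 11:45-15:45, 16:00-21:00 (add 2h to convert from UTC-2).
Beatriz in UTC: 13:00-13:45, 16:30-21:00 (add 7h to convert from UTC-7).
Leo in UTC: 13:15-15:15, 16:00-21:00 (add 7h to convert from UTC-7).
Idris in UTC: 09:15-16:30, 17:15-21:00 (add 2h to convert from UTC-2).
Pita in UTC: 13:15-16:00, 18:15-21:00 (subtract 3h to convert from UTC+3).
Alice in UTC: 10:30-16:15, 16:45-20:15 (add 7h to convert from UTC-7).
Emeka in UTC: 12:45-15:30, 16:45-20:45 (subtract 3h to convert from UTC+3).
Viktor ∩ Beatriz: 13:00-13:45, 16:30-21:00.
Viktor ∩ Beatriz ∩ Leo: 13:15-13:45, 16:30-21:00.
Viktor ∩ Beatriz ∩ Leo ∩ Idris: 13:15-13:45, 17:15-21:00.
Viktor ∩ Beatriz ∩ Leo ∩ Idris ∩ Pita: 13:15-13:45, 18:15-21:00.
Viktor ∩ Beatriz ∩ Leo ∩ Idris ∩ Pita ∩ Alice: 13:15-13:45, 18:15-20:15.
Viktor ∩ Beatriz ∩ Leo ∩ Idris ∩ Pita ∩ Alice ∩ Emeka: 13:15-13:45, 18:15-20:15.
Summing the common windows: 30 + 120 = 150 minutes.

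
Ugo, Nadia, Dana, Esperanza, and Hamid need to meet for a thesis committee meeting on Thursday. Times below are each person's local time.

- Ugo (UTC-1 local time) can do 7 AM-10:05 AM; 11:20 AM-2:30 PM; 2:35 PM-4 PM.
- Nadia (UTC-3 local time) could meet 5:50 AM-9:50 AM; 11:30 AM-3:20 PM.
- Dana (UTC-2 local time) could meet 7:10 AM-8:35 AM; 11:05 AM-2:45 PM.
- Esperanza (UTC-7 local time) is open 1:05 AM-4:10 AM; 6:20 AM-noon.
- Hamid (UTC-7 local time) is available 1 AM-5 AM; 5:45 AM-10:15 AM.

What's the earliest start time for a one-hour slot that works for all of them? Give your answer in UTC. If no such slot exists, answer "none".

09:10

Ugo in UTC: 08:00-11:05, 12:20-15:30, 15:35-17:00 (add 1h to convert from UTC-1).
Nadia in UTC: 08:50-12:50, 14:30-18:20 (add 3h to convert from UTC-3).
Dana in UTC: 09:10-10:35, 13:05-16:45 (add 2h to convert from UTC-2).
Esperanza in UTC: 08:05-11:10, 13:20-19:00 (add 7h to convert from UTC-7).
Hamid in UTC: 08:00-12:00, 12:45-17:15 (add 7h to convert from UTC-7).
Ugo ∩ Nadia: 08:50-11:05, 12:20-12:50, 14:30-15:30, 15:35-17:00.
Ugo ∩ Nadia ∩ Dana: 09:10-10:35, 14:30-15:30, 15:35-16:45.
Ugo ∩ Nadia ∩ Dana ∩ Esperanza: 09:10-10:35, 14:30-15:30, 15:35-16:45.
Ugo ∩ Nadia ∩ Dana ∩ Esperanza ∩ Hamid: 09:10-10:35, 14:30-15:30, 15:35-16:45.
So the common availability across everyone is 09:10-10:35, 14:30-15:30, 15:35-16:45.
The first common window of at least 60 minutes is 09:10-10:35, so the earliest start is 09:10.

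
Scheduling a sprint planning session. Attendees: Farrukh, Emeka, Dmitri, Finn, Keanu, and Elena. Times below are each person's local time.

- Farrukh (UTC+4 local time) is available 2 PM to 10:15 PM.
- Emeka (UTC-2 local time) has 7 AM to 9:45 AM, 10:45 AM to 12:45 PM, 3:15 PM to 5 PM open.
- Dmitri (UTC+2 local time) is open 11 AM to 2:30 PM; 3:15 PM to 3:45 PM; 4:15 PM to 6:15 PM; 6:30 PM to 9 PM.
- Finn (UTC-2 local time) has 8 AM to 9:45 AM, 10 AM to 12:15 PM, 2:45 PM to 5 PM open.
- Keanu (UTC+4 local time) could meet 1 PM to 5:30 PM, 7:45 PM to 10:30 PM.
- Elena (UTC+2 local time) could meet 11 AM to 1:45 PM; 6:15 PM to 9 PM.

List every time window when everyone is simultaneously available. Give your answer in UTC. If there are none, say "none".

Farrukh in UTC: 10:00-18:15 (subtract 4h to convert from UTC+4).
Emeka in UTC: 09:00-11:45, 12:45-14:45, 17:15-19:00 (add 2h to convert from UTC-2).
Dmitri in UTC: 09:00-12:30, 13:15-13:45, 14:15-16:15, 16:30-19:00 (subtract 2h to convert from UTC+2).
Finn in UTC: 10:00-11:45, 12:00-14:15, 16:45-19:00 (add 2h to convert from UTC-2).
Keanu in UTC: 09:00-13:30, 15:45-18:30 (subtract 4h to convert from UTC+4).
Elena in UTC: 09:00-11:45, 16:15-19:00 (subtract 2h to convert from UTC+2).
Farrukh ∩ Emeka: 10:00-11:45, 12:45-14:45, 17:15-18:15.
Farrukh ∩ Emeka ∩ Dmitri: 10:00-11:45, 13:15-13:45, 14:15-14:45, 17:15-18:15.
Farrukh ∩ Emeka ∩ Dmitri ∩ Finn: 10:00-11:45, 13:15-13:45, 17:15-18:15.
Farrukh ∩ Emeka ∩ Dmitri ∩ Finn ∩ Keanu: 10:00-11:45, 13:15-13:30, 17:15-18:15.
Farrukh ∩ Emeka ∩ Dmitri ∩ Finn ∩ Keanu ∩ Elena: 10:00-11:45, 17:15-18:15.
Those are the intersection windows.

10:00-11:45, 17:15-18:15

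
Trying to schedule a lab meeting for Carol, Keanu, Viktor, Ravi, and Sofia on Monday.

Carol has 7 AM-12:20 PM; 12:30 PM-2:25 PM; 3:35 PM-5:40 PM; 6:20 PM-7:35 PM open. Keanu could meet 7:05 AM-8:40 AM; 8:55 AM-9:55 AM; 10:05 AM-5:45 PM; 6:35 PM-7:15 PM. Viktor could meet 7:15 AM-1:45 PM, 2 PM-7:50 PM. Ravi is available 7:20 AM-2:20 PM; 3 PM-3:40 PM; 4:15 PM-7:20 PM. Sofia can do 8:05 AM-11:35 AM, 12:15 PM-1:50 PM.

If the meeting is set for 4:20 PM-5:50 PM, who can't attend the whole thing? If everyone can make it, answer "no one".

Carol, Keanu, Sofia

Carol: not fully free for 16:20-17:50. Keanu: not fully free for 16:20-17:50. Viktor: free for 16:20-17:50. Ravi: free for 16:20-17:50. Sofia: not fully free for 16:20-17:50.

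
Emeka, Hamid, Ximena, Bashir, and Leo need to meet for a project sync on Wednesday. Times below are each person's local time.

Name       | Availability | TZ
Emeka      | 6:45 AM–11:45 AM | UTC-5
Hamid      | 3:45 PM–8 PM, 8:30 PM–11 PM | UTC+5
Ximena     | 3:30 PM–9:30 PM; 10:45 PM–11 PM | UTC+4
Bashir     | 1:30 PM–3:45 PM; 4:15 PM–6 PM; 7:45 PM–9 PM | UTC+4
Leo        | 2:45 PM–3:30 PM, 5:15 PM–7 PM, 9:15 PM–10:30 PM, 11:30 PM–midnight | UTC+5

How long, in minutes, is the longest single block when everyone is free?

Emeka in UTC: 11:45-16:45 (add 5h to convert from UTC-5).
Hamid in UTC: 10:45-15:00, 15:30-18:00 (subtract 5h to convert from UTC+5).
Ximena in UTC: 11:30-17:30, 18:45-19:00 (subtract 4h to convert from UTC+4).
Bashir in UTC: 09:30-11:45, 12:15-14:00, 15:45-17:00 (subtract 4h to convert from UTC+4).
Leo in UTC: 09:45-10:30, 12:15-14:00, 16:15-17:30, 18:30-19:00 (subtract 5h to convert from UTC+5).
Emeka ∩ Hamid: 11:45-15:00, 15:30-16:45.
Emeka ∩ Hamid ∩ Ximena: 11:45-15:00, 15:30-16:45.
Emeka ∩ Hamid ∩ Ximena ∩ Bashir: 12:15-14:00, 15:45-16:45.
Emeka ∩ Hamid ∩ Ximena ∩ Bashir ∩ Leo: 12:15-14:00, 16:15-16:45.
Those are the intersection windows.
The longest is 12:15-14:00 at 105 minutes.

105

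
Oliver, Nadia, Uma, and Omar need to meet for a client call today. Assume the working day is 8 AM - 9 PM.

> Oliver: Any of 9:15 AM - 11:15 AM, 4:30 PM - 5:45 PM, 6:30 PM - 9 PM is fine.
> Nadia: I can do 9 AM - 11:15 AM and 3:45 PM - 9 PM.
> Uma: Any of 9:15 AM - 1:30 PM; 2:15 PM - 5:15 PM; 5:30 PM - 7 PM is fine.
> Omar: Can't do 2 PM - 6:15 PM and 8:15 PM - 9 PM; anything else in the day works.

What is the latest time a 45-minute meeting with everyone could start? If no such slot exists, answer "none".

Oliver free: 09:15-11:15, 16:30-17:45, 18:30-21:00.
Nadia free: 09:00-11:15, 15:45-21:00.
Uma free: 09:15-13:30, 14:15-17:15, 17:30-19:00.
Omar free: 08:00-14:00, 18:15-20:15 (invert busy blocks within the working day).
Oliver ∩ Nadia: 09:15-11:15, 16:30-17:45, 18:30-21:00.
Oliver ∩ Nadia ∩ Uma: 09:15-11:15, 16:30-17:15, 17:30-17:45, 18:30-19:00.
Oliver ∩ Nadia ∩ Uma ∩ Omar: 09:15-11:15, 18:30-19:00.
So the common availability across everyone is 09:15-11:15, 18:30-19:00.
The last common window of at least 45 minutes is 09:15-11:15; a 45-minute meeting can start as late as 10:30 and still end by 11:15.

10:30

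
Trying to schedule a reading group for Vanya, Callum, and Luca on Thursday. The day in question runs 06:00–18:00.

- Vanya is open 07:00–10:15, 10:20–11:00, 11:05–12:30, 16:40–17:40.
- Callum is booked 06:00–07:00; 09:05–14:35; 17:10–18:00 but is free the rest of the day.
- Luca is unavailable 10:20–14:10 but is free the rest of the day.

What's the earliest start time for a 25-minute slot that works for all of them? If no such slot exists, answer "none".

07:00

Vanya free: 07:00-10:15, 10:20-11:00, 11:05-12:30, 16:40-17:40.
Callum free: 07:00-09:05, 14:35-17:10 (invert busy blocks within the working day).
Luca free: 06:00-10:20, 14:10-18:00 (invert busy blocks within the working day).
Vanya ∩ Callum: 07:00-09:05, 16:40-17:10.
Vanya ∩ Callum ∩ Luca: 07:00-09:05, 16:40-17:10.
Those are the intersection windows.
The first common window of at least 25 minutes is 07:00-09:05, so the earliest start is 07:00.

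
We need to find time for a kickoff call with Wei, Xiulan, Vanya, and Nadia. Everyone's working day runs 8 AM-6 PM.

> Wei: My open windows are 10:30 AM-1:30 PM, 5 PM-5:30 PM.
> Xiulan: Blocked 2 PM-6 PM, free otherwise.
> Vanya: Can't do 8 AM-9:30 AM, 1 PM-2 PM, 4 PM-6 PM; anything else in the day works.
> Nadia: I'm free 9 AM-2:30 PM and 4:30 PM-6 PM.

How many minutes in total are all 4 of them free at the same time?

Wei free: 10:30-13:30, 17:00-17:30.
Xiulan free: 08:00-14:00 (invert busy blocks within the working day).
Vanya free: 09:30-13:00, 14:00-16:00 (invert busy blocks within the working day).
Nadia free: 09:00-14:30, 16:30-18:00.
Wei ∩ Xiulan: 10:30-13:30.
Wei ∩ Xiulan ∩ Vanya: 10:30-13:00.
Wei ∩ Xiulan ∩ Vanya ∩ Nadia: 10:30-13:00.
Those are the intersection windows.
That's a single block of 150 minutes.

150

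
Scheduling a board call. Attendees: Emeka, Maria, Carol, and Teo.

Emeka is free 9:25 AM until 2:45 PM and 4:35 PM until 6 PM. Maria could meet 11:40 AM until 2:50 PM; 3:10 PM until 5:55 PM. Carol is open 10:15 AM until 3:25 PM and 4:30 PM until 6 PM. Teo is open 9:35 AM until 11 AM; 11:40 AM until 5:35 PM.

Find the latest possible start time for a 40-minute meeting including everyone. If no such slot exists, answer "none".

Emeka ∩ Maria: 11:40-14:45, 16:35-17:55.
Emeka ∩ Maria ∩ Carol: 11:40-14:45, 16:35-17:55.
Emeka ∩ Maria ∩ Carol ∩ Teo: 11:40-14:45, 16:35-17:35.
Those are the intersection windows.
The last common window of at least 40 minutes is 16:35-17:35; a 40-minute meeting can start as late as 16:55 and still end by 17:35.

16:55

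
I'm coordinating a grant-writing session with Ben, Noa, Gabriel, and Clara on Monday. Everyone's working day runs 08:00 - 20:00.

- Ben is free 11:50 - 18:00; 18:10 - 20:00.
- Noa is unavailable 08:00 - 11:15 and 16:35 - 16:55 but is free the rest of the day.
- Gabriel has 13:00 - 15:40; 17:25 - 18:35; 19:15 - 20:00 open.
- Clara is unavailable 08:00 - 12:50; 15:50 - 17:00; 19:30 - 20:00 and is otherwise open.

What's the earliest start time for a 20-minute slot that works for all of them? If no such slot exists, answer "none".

13:00

Ben free: 11:50-18:00, 18:10-20:00.
Noa free: 11:15-16:35, 16:55-20:00 (invert busy blocks within the working day).
Gabriel free: 13:00-15:40, 17:25-18:35, 19:15-20:00.
Clara free: 12:50-15:50, 17:00-19:30 (invert busy blocks within the working day).
Ben ∩ Noa: 11:50-16:35, 16:55-18:00, 18:10-20:00.
Ben ∩ Noa ∩ Gabriel: 13:00-15:40, 17:25-18:00, 18:10-18:35, 19:15-20:00.
Ben ∩ Noa ∩ Gabriel ∩ Clara: 13:00-15:40, 17:25-18:00, 18:10-18:35, 19:15-19:30.
Those are the intersection windows.
The first common window of at least 20 minutes is 13:00-15:40, so the earliest start is 13:00.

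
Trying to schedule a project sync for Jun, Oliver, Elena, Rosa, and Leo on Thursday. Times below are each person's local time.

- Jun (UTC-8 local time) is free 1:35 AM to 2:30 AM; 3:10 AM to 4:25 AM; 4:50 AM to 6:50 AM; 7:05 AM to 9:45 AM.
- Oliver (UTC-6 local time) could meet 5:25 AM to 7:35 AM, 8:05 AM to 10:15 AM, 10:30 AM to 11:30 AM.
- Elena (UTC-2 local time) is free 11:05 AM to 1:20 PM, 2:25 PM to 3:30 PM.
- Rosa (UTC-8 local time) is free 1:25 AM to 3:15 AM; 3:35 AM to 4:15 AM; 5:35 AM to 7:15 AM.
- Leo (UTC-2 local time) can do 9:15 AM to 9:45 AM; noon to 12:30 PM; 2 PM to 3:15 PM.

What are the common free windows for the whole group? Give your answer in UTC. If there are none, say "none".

14:05-14:30

Jun in UTC: 09:35-10:30, 11:10-12:25, 12:50-14:50, 15:05-17:45 (add 8h to convert from UTC-8).
Oliver in UTC: 11:25-13:35, 14:05-16:15, 16:30-17:30 (add 6h to convert from UTC-6).
Elena in UTC: 13:05-15:20, 16:25-17:30 (add 2h to convert from UTC-2).
Rosa in UTC: 09:25-11:15, 11:35-12:15, 13:35-15:15 (add 8h to convert from UTC-8).
Leo in UTC: 11:15-11:45, 14:00-14:30, 16:00-17:15 (add 2h to convert from UTC-2).
Jun ∩ Oliver: 11:25-12:25, 12:50-13:35, 14:05-14:50, 15:05-16:15, 16:30-17:30.
Jun ∩ Oliver ∩ Elena: 13:05-13:35, 14:05-14:50, 15:05-15:20, 16:30-17:30.
Jun ∩ Oliver ∩ Elena ∩ Rosa: 14:05-14:50, 15:05-15:15.
Jun ∩ Oliver ∩ Elena ∩ Rosa ∩ Leo: 14:05-14:30.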